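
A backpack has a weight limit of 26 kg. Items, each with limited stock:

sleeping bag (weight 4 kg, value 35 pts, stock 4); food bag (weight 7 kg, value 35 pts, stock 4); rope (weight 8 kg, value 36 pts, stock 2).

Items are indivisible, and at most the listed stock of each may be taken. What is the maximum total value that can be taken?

Best selections within weight 26 and stock limits:
- 4×sleeping bag + 1×rope: weight 24, value 176
- 4×sleeping bag + 1×food bag: weight 23, value 175
- 3×sleeping bag + 2×food bag: weight 26, value 175
Best: 176 pts.

176 pts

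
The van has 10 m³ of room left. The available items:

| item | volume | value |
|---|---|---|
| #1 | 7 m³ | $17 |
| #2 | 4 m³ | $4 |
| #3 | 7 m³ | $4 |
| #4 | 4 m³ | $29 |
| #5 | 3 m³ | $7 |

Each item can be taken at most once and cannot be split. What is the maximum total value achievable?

This is a 0/1 knapsack; check combinations near the capacity.
- #4+#5: volume 4+3=7, value 29+7=36
- #2+#4: volume 4+4=8, value 4+29=33
- #4: volume 4, value 29
- #1+#5: volume 7+3=10, value 17+7=24
- #1: volume 7, value 17
Best: $36.

$36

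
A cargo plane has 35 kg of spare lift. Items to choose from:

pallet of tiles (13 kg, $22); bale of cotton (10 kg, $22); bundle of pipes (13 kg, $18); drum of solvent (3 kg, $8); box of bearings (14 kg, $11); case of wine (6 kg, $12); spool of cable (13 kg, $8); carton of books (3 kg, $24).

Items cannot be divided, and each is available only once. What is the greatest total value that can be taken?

Check high-value combinations within 35 kg:
- pallet of tiles+bale of cotton+drum of solvent+case of wine+carton of books: weight 13+10+3+6+3=35, value 22+22+8+12+24=88
- bale of cotton+bundle of pipes+drum of solvent+case of wine+carton of books: weight 10+13+3+6+3=35, value 22+18+8+12+24=84
- pallet of tiles+bale of cotton+case of wine+carton of books: weight 13+10+6+3=32, value 22+22+12+24=80
- pallet of tiles+bale of cotton+drum of solvent+carton of books: weight 13+10+3+3=29, value 22+22+8+24=76
Best: $88.

$88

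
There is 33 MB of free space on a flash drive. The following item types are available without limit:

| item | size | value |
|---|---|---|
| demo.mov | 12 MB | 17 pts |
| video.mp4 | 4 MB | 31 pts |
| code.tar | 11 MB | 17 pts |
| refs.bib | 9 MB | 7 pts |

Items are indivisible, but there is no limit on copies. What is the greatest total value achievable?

Best value-per-unit is video.mp4 at 31/4, and filling with it alone uses size 8×4=32. No mix of the others beats 8×31 = 248.

248 pts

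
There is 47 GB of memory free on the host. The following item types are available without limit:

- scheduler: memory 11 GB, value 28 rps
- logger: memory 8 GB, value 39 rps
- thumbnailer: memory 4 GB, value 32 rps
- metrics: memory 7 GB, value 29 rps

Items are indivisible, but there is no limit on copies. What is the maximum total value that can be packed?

352 rps

Best value-per-unit is thumbnailer at 32/4, and filling with it alone uses memory 11×4=44. No mix of the others beats 11×32 = 352.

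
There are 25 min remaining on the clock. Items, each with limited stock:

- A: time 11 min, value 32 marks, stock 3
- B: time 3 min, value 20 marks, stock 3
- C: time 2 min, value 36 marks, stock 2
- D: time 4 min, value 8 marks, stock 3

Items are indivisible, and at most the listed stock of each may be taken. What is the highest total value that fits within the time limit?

164 marks

Top feasible selections:
- 1×A + 3×B + 2×C: time 24, value 164
- 3×B + 2×C + 3×D: time 25, value 156
- 1×A + 2×B + 2×C + 1×D: time 25, value 152
Best: 164 marks.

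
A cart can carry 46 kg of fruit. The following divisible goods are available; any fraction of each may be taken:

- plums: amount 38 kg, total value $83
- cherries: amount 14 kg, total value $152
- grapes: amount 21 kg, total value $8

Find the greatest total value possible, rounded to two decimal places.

Take in order of value per unit:
- cherries (152/14 per unit): all 14 → value 152, running total 152.00
- plums (83/38 per unit): 32 of 38 → value 32×83/38 = 69.8947, running total 221.89
Total 221.89.

221.89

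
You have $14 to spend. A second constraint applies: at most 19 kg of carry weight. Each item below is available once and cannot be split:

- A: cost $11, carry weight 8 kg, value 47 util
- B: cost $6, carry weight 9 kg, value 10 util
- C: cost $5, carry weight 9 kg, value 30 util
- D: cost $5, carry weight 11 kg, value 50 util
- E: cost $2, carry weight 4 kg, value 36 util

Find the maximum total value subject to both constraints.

86 util

Feasible sets respecting both limits:
- D+E: cost 7, carry weight 15, value 86
- A+E: cost 13, carry weight 12, value 83
- C+E: cost 7, carry weight 13, value 66
Best: 86 util.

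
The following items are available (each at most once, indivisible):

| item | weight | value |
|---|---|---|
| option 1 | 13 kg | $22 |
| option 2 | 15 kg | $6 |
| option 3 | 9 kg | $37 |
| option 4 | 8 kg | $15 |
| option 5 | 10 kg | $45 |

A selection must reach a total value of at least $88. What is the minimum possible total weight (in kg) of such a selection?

Subsets with value ≥ 88, sorted by total weight:
- option 3+option 4+option 5: weight 27, value 97
- option 1+option 3+option 5: weight 32, value 104
Minimum weight: 27 kg.

27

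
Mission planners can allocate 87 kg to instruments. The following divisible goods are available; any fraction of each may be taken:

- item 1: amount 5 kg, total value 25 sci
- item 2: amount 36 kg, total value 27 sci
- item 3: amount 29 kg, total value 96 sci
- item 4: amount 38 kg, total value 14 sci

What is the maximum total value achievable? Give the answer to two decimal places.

154.26

Take in order of value per unit:
- item 1 (25/5 per unit): all 5 → value 25, running total 25.00
- item 3 (96/29 per unit): all 29 → value 96, running total 121.00
- item 2 (27/36 per unit): all 36 → value 27, running total 148.00
- item 4 (14/38 per unit): 17 of 38 → value 17×14/38 = 6.2632, running total 154.26
Total 154.26.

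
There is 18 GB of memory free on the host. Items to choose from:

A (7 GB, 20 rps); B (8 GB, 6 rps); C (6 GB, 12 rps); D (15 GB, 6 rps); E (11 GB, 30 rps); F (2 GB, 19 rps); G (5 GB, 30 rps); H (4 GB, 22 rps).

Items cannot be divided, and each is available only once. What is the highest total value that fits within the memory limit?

91 rps

This is a 0/1 knapsack; check combinations near the capacity.
- A+F+G+H: memory 7+2+5+4=18, value 20+19+30+22=91
- C+F+G+H: memory 6+2+5+4=17, value 12+19+30+22=83
- E+F+G: memory 11+2+5=18, value 30+19+30=79
- A+G+H: memory 7+5+4=16, value 20+30+22=72
Best: 91 rps.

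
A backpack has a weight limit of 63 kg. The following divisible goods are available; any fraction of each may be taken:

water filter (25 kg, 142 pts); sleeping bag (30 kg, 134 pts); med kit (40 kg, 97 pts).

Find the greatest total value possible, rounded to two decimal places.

295.40

Take in order of value per unit:
- water filter (142/25 per unit): all 25 → value 142, running total 142.00
- sleeping bag (134/30 per unit): all 30 → value 134, running total 276.00
- med kit (97/40 per unit): 8 of 40 → value 8×97/40 = 19.4000, running total 295.40
Total 295.40.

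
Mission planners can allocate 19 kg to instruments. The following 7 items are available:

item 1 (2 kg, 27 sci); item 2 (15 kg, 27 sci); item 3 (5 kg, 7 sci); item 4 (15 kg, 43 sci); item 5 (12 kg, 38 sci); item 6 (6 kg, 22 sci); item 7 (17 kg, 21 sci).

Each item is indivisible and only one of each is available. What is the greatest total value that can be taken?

Check high-value combinations within 19 kg:
- item 1+item 3+item 5: mass 2+5+12=19, value 27+7+38=72
- item 1+item 4: mass 2+15=17, value 27+43=70
- item 1+item 5: mass 2+12=14, value 27+38=65
- item 5+item 6: mass 12+6=18, value 38+22=60
- item 1+item 3+item 6: mass 2+5+6=13, value 27+7+22=56
Best: 72 sci.

72 sci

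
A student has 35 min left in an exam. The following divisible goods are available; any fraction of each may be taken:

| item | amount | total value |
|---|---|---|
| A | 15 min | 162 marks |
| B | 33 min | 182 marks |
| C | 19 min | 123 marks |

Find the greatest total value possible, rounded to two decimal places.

290.52

Take in order of value per unit:
- A (162/15 per unit): all 15 → value 162, running total 162.00
- C (123/19 per unit): all 19 → value 123, running total 285.00
- B (182/33 per unit): 1 of 33 → value 1×182/33 = 5.5152, running total 290.52
Total 290.52.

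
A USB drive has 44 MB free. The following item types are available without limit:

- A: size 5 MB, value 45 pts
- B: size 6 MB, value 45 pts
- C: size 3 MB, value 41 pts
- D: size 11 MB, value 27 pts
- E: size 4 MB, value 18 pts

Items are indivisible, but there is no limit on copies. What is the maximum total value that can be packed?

Best value-per-unit is C at 41/3; filling with it alone gives 14×41 = 574.
Optimal mix: 1×A + 13×C → size 44, value 578.

578 pts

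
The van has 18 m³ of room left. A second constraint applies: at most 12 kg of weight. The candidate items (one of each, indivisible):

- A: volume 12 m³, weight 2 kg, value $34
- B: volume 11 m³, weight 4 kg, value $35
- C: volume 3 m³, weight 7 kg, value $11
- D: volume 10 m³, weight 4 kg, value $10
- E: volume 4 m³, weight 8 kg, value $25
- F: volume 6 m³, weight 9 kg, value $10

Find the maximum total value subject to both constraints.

Feasible sets respecting both limits:
- B+E: volume 15, weight 12, value 60
- A+E: volume 16, weight 10, value 59
- B+C: volume 14, weight 11, value 46
Best: $60.

$60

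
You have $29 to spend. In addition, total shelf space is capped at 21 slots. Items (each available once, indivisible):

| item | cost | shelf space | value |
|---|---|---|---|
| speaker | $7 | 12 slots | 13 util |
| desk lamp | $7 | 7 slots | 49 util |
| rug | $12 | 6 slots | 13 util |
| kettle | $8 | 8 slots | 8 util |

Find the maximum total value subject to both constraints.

70 util

Feasible sets respecting both limits:
- desk lamp+rug+kettle: cost 27, shelf space 21, value 70
- speaker+desk lamp: cost 14, shelf space 19, value 62
- desk lamp+rug: cost 19, shelf space 13, value 62
- desk lamp+kettle: cost 15, shelf space 15, value 57
Best: 70 util.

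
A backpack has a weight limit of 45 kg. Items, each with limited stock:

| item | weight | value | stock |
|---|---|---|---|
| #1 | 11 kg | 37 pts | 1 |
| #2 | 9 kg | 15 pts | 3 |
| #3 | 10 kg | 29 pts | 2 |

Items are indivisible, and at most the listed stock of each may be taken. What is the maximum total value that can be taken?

110 pts

Best selections within weight 45 and stock limits:
- 1×#1 + 1×#2 + 2×#3: weight 40, value 110
- 1×#1 + 2×#2 + 1×#3: weight 39, value 96
- 1×#1 + 2×#3: weight 31, value 95
- 2×#2 + 2×#3: weight 38, value 88
Best: 110 pts.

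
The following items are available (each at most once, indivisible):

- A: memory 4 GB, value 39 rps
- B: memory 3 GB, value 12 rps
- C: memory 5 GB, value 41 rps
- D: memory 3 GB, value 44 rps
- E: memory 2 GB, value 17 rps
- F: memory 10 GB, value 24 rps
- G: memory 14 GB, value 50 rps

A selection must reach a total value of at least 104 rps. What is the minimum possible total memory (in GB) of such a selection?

12

Subsets with value ≥ 104, sorted by total memory:
- A+C+D: memory 12, value 124
- A+B+D+E: memory 12, value 112
- B+C+D+E: memory 13, value 114
Minimum memory: 12 GB.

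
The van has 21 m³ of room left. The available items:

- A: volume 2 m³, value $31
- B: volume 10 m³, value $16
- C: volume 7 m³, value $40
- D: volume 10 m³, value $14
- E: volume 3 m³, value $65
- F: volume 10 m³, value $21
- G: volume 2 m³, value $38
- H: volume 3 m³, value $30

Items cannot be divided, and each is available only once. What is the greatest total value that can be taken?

$204

Check high-value combinations within 21 m³:
- A+C+E+G+H: volume 2+7+3+2+3=17, value 31+40+65+38+30=204
- A+E+F+G+H: volume 2+3+10+2+3=20, value 31+65+21+38+30=185
- A+B+E+G+H: volume 2+10+3+2+3=20, value 31+16+65+38+30=180
- A+D+E+G+H: volume 2+10+3+2+3=20, value 31+14+65+38+30=178
- A+C+E+G: volume 2+7+3+2=14, value 31+40+65+38=174
Best: $204.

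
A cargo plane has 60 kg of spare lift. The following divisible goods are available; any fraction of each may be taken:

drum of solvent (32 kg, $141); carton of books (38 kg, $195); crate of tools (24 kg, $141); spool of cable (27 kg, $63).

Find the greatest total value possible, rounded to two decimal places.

Take in order of value per unit:
- crate of tools (141/24 per unit): all 24 → value 141, running total 141.00
- carton of books (195/38 per unit): 36 of 38 → value 36×195/38 = 184.7368, running total 325.74
Total 325.74.

325.74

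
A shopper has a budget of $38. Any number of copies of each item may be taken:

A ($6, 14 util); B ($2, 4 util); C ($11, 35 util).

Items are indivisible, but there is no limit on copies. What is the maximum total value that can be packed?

113 util

Best value-per-unit is C at 35/11; filling with it alone gives 3×35 = 105.
Optimal mix: 2×B + 3×C → cost 37, value 113.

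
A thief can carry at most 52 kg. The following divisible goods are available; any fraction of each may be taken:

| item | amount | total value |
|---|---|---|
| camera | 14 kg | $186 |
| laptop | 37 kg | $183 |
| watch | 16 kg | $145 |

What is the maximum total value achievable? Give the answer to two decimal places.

Take in order of value per unit:
- camera (186/14 per unit): all 14 → value 186, running total 186.00
- watch (145/16 per unit): all 16 → value 145, running total 331.00
- laptop (183/37 per unit): 22 of 37 → value 22×183/37 = 108.8108, running total 439.81
Total 439.81.

439.81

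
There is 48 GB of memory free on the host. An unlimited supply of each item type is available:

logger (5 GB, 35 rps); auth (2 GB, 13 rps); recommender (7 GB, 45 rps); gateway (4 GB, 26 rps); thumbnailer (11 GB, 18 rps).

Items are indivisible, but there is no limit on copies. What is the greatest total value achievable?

332 rps

Best value-per-unit is logger at 35/5; filling with it alone gives 9×35 = 315.
Optimal mix: 8×logger + 4×auth → memory 48, value 332.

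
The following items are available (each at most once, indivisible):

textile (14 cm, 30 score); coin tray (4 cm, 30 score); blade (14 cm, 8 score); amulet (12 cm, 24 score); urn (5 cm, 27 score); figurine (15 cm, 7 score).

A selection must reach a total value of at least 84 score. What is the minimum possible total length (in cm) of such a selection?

Subsets with value ≥ 84, sorted by total length:
- textile+coin tray+urn: length 23, value 87
- textile+coin tray+amulet: length 30, value 84
- textile+coin tray+amulet+urn: length 35, value 111
Minimum length: 23 cm.

23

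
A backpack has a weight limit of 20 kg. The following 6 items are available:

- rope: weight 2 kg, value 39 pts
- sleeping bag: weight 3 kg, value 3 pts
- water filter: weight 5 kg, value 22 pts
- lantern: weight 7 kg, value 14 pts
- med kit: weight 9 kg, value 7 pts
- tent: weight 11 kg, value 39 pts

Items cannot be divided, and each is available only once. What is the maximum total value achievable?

Check high-value combinations within 20 kg:
- rope+water filter+tent: weight 2+5+11=18, value 39+22+39=100
- rope+lantern+tent: weight 2+7+11=20, value 39+14+39=92
- rope+sleeping bag+tent: weight 2+3+11=16, value 39+3+39=81
- rope+tent: weight 2+11=13, value 39+39=78
Best: 100 pts.

100 pts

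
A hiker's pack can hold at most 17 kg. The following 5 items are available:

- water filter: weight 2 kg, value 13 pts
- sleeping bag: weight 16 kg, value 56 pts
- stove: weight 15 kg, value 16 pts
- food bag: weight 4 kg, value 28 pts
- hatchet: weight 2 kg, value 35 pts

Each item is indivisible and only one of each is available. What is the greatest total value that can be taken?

Check high-value combinations within 17 kg:
- water filter+food bag+hatchet: weight 2+4+2=8, value 13+28+35=76
- food bag+hatchet: weight 4+2=6, value 28+35=63
- sleeping bag: weight 16, value 56
- stove+hatchet: weight 15+2=17, value 16+35=51
- water filter+hatchet: weight 2+2=4, value 13+35=48
Best: 76 pts.

76 pts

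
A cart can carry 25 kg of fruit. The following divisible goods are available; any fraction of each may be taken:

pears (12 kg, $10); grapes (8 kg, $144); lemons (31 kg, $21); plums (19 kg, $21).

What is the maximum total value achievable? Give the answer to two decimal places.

162.79

Take in order of value per unit:
- grapes (144/8 per unit): all 8 → value 144, running total 144.00
- plums (21/19 per unit): 17 of 19 → value 17×21/19 = 18.7895, running total 162.79
Total 162.79.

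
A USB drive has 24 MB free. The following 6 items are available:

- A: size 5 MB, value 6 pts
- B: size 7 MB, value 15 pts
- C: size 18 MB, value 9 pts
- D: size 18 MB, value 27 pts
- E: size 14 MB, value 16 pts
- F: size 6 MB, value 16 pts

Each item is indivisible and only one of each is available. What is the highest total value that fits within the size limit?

This is a 0/1 knapsack; check combinations near the capacity.
- D+F: size 18+6=24, value 27+16=43
- A+B+F: size 5+7+6=18, value 6+15+16=37
- A+D: size 5+18=23, value 6+27=33
Best: 43 pts.

43 pts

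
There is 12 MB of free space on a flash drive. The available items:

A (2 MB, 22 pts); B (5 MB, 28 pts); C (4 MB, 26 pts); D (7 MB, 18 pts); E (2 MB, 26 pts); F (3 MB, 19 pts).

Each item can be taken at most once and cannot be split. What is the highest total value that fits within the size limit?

95 pts

Check high-value combinations within 12 MB:
- A+B+E+F: size 2+5+2+3=12, value 22+28+26+19=95
- A+C+E+F: size 2+4+2+3=11, value 22+26+26+19=93
- B+C+E: size 5+4+2=11, value 28+26+26=80
Best: 95 pts.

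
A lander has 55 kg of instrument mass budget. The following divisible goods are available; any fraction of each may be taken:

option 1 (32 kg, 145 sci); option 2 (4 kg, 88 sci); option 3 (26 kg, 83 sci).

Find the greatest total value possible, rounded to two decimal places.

293.65

Take in order of value per unit:
- option 2 (88/4 per unit): all 4 → value 88, running total 88.00
- option 1 (145/32 per unit): all 32 → value 145, running total 233.00
- option 3 (83/26 per unit): 19 of 26 → value 19×83/26 = 60.6538, running total 293.65
Total 293.65.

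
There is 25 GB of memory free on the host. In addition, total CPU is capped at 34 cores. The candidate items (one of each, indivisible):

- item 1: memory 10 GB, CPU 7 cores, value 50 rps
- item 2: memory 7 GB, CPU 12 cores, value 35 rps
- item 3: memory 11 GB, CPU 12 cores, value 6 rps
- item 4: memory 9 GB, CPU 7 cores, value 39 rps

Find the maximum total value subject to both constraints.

89 rps

Feasible sets respecting both limits:
- item 1+item 4: memory 19, CPU 14, value 89
- item 1+item 2: memory 17, CPU 19, value 85
- item 2+item 4: memory 16, CPU 19, value 74
- item 1+item 3: memory 21, CPU 19, value 56
Best: 89 rps.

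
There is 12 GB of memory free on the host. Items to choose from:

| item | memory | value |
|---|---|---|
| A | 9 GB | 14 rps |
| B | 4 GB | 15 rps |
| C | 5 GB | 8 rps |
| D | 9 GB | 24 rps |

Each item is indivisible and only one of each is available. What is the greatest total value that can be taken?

24 rps

This is a 0/1 knapsack; check combinations near the capacity.
- D: memory 9, value 24
- B+C: memory 4+5=9, value 15+8=23
- B: memory 4, value 15
- A: memory 9, value 14
Best: 24 rps.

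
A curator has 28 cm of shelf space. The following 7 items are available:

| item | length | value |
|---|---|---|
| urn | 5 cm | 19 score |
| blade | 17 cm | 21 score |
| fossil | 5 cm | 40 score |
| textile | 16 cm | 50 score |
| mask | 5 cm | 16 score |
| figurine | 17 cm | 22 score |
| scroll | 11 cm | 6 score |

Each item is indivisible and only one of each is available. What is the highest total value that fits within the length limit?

109 score

This is a 0/1 knapsack; check combinations near the capacity.
- urn+fossil+textile: length 5+5+16=26, value 19+40+50=109
- fossil+textile+mask: length 5+16+5=26, value 40+50+16=106
- fossil+textile: length 5+16=21, value 40+50=90
Best: 109 score.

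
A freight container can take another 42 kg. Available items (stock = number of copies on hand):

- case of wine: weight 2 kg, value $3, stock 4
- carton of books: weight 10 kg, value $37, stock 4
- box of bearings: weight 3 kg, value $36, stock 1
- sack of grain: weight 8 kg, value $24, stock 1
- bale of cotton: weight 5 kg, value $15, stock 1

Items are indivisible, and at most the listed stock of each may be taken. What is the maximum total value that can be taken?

Best selections within weight 42 and stock limits:
- 3×carton of books + 1×box of bearings + 1×sack of grain: weight 41, value 171
- 2×case of wine + 3×carton of books + 1×box of bearings + 1×bale of cotton: weight 42, value 168
Best: $171.

$171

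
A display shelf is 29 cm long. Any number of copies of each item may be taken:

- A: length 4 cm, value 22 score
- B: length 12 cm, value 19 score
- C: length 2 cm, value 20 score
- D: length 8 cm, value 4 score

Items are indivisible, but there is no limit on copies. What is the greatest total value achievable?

Best value-per-unit is C at 20/2, and filling with it alone uses length 14×2=28. No mix of the others beats 14×20 = 280.

280 score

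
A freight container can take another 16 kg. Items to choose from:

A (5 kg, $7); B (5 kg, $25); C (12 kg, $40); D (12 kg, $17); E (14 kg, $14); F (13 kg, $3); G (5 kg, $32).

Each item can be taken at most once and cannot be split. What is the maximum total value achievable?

$64

Check high-value combinations within 16 kg:
- A+B+G: weight 5+5+5=15, value 7+25+32=64
- B+G: weight 5+5=10, value 25+32=57
- C: weight 12, value 40
- A+G: weight 5+5=10, value 7+32=39
- G: weight 5, value 32
Best: $64.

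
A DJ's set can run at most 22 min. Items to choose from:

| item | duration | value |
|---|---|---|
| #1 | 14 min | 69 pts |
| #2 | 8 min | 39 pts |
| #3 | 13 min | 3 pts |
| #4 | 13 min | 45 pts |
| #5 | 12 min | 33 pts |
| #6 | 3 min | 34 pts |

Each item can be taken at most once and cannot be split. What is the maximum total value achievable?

108 pts

Check high-value combinations within 22 min:
- #1+#2: duration 14+8=22, value 69+39=108
- #1+#6: duration 14+3=17, value 69+34=103
- #2+#4: duration 8+13=21, value 39+45=84
- #4+#6: duration 13+3=16, value 45+34=79
Best: 108 pts.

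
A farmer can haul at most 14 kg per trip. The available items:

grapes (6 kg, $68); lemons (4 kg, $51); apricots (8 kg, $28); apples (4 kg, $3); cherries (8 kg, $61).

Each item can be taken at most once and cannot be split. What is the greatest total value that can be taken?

$129

Check high-value combinations within 14 kg:
- grapes+cherries: weight 6+8=14, value 68+61=129
- grapes+lemons+apples: weight 6+4+4=14, value 68+51+3=122
- grapes+lemons: weight 6+4=10, value 68+51=119
- lemons+cherries: weight 4+8=12, value 51+61=112
Best: $129.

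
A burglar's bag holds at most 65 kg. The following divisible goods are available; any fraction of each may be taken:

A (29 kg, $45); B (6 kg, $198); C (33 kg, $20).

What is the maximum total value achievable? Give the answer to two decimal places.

261.18

Take in order of value per unit:
- B (198/6 per unit): all 6 → value 198, running total 198.00
- A (45/29 per unit): all 29 → value 45, running total 243.00
- C (20/33 per unit): 30 of 33 → value 30×20/33 = 18.1818, running total 261.18
Total 261.18.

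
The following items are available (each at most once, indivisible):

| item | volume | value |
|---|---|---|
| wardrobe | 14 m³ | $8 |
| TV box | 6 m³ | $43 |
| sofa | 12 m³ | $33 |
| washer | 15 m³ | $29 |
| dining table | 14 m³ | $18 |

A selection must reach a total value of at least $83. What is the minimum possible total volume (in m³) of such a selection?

32

Subsets with value ≥ 83, sorted by total volume:
- TV box+sofa+dining table: volume 32, value 94
- wardrobe+TV box+sofa: volume 32, value 84
- TV box+sofa+washer: volume 33, value 105
Minimum volume: 32 m³.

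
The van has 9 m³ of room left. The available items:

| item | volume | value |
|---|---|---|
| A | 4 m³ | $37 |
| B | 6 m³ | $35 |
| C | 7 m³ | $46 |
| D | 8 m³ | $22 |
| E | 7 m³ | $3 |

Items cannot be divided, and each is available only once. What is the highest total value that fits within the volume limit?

$46

Check high-value combinations within 9 m³:
- C: volume 7, value 46
- A: volume 4, value 37
- B: volume 6, value 35
- D: volume 8, value 22
Best: $46.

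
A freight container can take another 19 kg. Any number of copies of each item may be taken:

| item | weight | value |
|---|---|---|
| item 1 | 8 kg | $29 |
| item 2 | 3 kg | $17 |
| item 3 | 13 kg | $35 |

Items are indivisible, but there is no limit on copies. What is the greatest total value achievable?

$102

Best value-per-unit is item 2 at 17/3, and filling with it alone uses weight 6×3=18. No mix of the others beats 6×17 = 102.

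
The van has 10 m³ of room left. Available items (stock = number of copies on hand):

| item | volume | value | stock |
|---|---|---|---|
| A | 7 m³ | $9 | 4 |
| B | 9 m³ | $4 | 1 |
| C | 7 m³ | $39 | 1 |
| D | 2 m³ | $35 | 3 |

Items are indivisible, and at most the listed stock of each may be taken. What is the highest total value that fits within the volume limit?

Best selections within volume 10 and stock limits:
- 3×D: volume 6, value 105
- 1×C + 1×D: volume 9, value 74
- 2×D: volume 4, value 70
- 1×A + 1×D: volume 9, value 44
Best: $105.

$105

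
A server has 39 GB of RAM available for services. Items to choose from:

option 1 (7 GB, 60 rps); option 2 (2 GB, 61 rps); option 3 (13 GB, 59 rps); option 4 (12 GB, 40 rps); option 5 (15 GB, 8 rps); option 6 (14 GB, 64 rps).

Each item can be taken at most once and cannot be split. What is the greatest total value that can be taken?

244 rps

Check high-value combinations within 39 GB:
- option 1+option 2+option 3+option 6: memory 7+2+13+14=36, value 60+61+59+64=244
- option 1+option 2+option 4+option 6: memory 7+2+12+14=35, value 60+61+40+64=225
- option 1+option 2+option 3+option 4: memory 7+2+13+12=34, value 60+61+59+40=220
Best: 244 rps.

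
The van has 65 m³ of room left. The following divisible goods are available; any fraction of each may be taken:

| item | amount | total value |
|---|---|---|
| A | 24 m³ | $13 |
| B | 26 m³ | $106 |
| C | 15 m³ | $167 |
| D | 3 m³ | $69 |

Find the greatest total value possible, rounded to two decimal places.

353.38

Take in order of value per unit:
- D (69/3 per unit): all 3 → value 69, running total 69.00
- C (167/15 per unit): all 15 → value 167, running total 236.00
- B (106/26 per unit): all 26 → value 106, running total 342.00
- A (13/24 per unit): 21 of 24 → value 21×13/24 = 11.3750, running total 353.38
Total 353.38.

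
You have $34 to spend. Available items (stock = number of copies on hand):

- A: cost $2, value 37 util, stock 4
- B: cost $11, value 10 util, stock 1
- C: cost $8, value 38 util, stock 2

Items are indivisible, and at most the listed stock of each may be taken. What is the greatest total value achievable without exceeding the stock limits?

224 util

Top feasible selections:
- 4×A + 2×C: cost 24, value 224
- 3×A + 1×B + 2×C: cost 33, value 197
- 4×A + 1×B + 1×C: cost 27, value 196
- 3×A + 2×C: cost 22, value 187
Best: 224 util.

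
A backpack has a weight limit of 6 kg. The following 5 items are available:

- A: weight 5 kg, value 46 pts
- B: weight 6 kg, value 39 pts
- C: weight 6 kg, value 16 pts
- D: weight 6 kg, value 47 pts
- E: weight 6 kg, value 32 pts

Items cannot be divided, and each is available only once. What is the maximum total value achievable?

Check high-value combinations within 6 kg:
- D: weight 6, value 47
- A: weight 5, value 46
- B: weight 6, value 39
- E: weight 6, value 32
- C: weight 6, value 16
Best: 47 pts.

47 pts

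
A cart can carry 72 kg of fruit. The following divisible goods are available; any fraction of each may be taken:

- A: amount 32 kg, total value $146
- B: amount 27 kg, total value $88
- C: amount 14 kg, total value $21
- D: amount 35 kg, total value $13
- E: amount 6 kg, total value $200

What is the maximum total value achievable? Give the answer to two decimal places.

444.50

Take in order of value per unit:
- E (200/6 per unit): all 6 → value 200, running total 200.00
- A (146/32 per unit): all 32 → value 146, running total 346.00
- B (88/27 per unit): all 27 → value 88, running total 434.00
- C (21/14 per unit): 7 of 14 → value 7×21/14 = 10.5000, running total 444.50
Total 444.50.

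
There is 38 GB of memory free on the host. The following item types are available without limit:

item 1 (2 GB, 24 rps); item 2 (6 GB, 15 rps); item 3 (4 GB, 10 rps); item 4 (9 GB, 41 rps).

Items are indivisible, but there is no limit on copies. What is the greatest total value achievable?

Best value-per-unit is item 1 at 24/2, and filling with it alone uses memory 19×2=38. No mix of the others beats 19×24 = 456.

456 rps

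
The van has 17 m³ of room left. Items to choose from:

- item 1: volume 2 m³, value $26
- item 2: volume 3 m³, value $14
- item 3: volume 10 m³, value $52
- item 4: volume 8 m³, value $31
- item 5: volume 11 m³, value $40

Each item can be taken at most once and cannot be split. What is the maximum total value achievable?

Check high-value combinations within 17 m³:
- item 1+item 2+item 3: volume 2+3+10=15, value 26+14+52=92
- item 1+item 2+item 5: volume 2+3+11=16, value 26+14+40=80
- item 1+item 3: volume 2+10=12, value 26+52=78
- item 1+item 2+item 4: volume 2+3+8=13, value 26+14+31=71
Best: $92.

$92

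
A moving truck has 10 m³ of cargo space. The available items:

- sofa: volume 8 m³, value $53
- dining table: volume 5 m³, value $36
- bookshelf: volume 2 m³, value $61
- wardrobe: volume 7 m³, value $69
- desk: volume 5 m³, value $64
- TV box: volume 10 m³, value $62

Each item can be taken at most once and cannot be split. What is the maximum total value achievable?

$130

Check high-value combinations within 10 m³:
- bookshelf+wardrobe: volume 2+7=9, value 61+69=130
- bookshelf+desk: volume 2+5=7, value 61+64=125
- sofa+bookshelf: volume 8+2=10, value 53+61=114
- dining table+desk: volume 5+5=10, value 36+64=100
Best: $130.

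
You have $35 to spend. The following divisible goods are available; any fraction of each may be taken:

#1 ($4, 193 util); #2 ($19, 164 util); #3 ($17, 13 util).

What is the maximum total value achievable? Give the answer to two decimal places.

366.18

Take in order of value per unit:
- #1 (193/4 per unit): all 4 → value 193, running total 193.00
- #2 (164/19 per unit): all 19 → value 164, running total 357.00
- #3 (13/17 per unit): 12 of 17 → value 12×13/17 = 9.1765, running total 366.18
Total 366.18.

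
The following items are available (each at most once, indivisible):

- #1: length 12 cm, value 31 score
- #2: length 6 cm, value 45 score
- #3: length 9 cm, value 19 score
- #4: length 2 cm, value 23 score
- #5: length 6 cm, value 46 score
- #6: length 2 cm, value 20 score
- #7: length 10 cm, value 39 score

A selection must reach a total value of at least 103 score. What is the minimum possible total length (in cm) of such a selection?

14

Subsets with value ≥ 103, sorted by total length:
- #2+#4+#5: length 14, value 114
- #2+#5+#6: length 14, value 111
- #2+#4+#5+#6: length 16, value 134
- #4+#5+#7: length 18, value 108
Minimum length: 14 cm.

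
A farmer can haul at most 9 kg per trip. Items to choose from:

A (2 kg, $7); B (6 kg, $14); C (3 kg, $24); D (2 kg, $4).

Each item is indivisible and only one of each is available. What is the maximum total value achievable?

$38

Check high-value combinations within 9 kg:
- B+C: weight 6+3=9, value 14+24=38
- A+C+D: weight 2+3+2=7, value 7+24+4=35
- A+C: weight 2+3=5, value 7+24=31
- C+D: weight 3+2=5, value 24+4=28
- C: weight 3, value 24
Best: $38.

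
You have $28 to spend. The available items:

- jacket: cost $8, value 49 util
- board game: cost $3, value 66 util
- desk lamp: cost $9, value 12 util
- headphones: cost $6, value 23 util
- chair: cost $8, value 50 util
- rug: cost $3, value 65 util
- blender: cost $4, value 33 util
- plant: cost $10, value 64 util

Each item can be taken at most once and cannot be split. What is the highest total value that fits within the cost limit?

278 util

Check high-value combinations within $28:
- board game+chair+rug+blender+plant: cost 3+8+3+4+10=28, value 66+50+65+33+64=278
- jacket+board game+rug+blender+plant: cost 8+3+3+4+10=28, value 49+66+65+33+64=277
- jacket+board game+chair+rug+blender: cost 8+3+8+3+4=26, value 49+66+50+65+33=263
- jacket+board game+headphones+chair+rug: cost 8+3+6+8+3=28, value 49+66+23+50+65=253
- board game+headphones+rug+blender+plant: cost 3+6+3+4+10=26, value 66+23+65+33+64=251
Best: 278 util.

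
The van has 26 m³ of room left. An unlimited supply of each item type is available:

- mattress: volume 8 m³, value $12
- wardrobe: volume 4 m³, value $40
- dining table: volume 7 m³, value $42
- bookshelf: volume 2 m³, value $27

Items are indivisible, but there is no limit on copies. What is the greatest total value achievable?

Best value-per-unit is bookshelf at 27/2, and filling with it alone uses volume 13×2=26. No mix of the others beats 13×27 = 351.

$351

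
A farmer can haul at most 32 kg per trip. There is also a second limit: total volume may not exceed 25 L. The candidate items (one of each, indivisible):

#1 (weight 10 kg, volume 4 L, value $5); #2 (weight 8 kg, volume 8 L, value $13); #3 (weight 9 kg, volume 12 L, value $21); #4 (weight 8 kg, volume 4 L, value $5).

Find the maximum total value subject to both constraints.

$39

Feasible sets respecting both limits:
- #1+#2+#3: weight 27, volume 24, value 39
- #2+#3+#4: weight 25, volume 24, value 39
- #2+#3: weight 17, volume 20, value 34
Best: $39.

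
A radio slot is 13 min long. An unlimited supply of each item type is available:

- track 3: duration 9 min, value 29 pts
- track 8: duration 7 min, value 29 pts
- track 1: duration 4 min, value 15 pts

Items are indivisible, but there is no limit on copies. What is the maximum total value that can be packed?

45 pts

Best value-per-unit is track 8 at 29/7; filling with it alone gives 1×29 = 29.
Optimal mix: 3×track 1 → duration 12, value 45.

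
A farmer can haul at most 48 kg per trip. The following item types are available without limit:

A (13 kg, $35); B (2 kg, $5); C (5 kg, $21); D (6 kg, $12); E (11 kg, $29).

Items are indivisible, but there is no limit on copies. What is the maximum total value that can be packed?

$194

Best value-per-unit is C at 21/5; filling with it alone gives 9×21 = 189.
Optimal mix: 1×B + 9×C → weight 47, value 194.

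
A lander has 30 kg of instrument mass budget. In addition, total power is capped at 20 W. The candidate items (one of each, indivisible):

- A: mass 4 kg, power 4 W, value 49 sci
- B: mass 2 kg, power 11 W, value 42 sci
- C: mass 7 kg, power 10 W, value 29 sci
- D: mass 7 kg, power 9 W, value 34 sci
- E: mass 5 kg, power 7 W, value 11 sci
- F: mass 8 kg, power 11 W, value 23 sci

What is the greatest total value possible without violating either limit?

94 sci

Feasible sets respecting both limits:
- A+D+E: mass 16, power 20, value 94
- A+B: mass 6, power 15, value 91
- A+D: mass 11, power 13, value 83
Best: 94 sci.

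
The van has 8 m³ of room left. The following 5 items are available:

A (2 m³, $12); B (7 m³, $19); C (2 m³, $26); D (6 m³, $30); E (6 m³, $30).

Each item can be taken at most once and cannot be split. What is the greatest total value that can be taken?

Check high-value combinations within 8 m³:
- C+D: volume 2+6=8, value 26+30=56
- C+E: volume 2+6=8, value 26+30=56
- A+D: volume 2+6=8, value 12+30=42
Best: $56.

$56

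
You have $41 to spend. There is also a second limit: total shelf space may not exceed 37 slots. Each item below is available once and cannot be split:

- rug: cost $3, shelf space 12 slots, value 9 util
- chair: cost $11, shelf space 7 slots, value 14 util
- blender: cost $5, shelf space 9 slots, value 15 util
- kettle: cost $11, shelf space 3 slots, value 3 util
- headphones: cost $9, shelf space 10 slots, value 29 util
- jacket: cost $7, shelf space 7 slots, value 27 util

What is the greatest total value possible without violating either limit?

Feasible sets respecting both limits:
- chair+blender+headphones+jacket: cost 32, shelf space 33, value 85
- rug+chair+headphones+jacket: cost 30, shelf space 36, value 79
- blender+kettle+headphones+jacket: cost 32, shelf space 29, value 74
Best: 85 util.

85 util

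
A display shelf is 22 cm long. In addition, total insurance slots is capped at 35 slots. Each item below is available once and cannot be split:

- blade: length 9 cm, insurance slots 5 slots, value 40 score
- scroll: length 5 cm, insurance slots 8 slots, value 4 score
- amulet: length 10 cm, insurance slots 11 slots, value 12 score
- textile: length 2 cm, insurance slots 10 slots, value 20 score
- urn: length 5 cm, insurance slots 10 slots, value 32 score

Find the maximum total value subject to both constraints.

Feasible sets respecting both limits:
- blade+scroll+textile+urn: length 21, insurance slots 33, value 96
- blade+textile+urn: length 16, insurance slots 25, value 92
- blade+scroll+urn: length 19, insurance slots 23, value 76
- blade+amulet+textile: length 21, insurance slots 26, value 72
Best: 96 score.

96 score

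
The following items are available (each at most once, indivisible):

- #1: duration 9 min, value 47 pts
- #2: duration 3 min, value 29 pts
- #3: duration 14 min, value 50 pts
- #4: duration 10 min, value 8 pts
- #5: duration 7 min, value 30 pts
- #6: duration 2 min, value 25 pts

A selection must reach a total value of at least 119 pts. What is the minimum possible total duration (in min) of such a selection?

Subsets with value ≥ 119, sorted by total duration:
- #1+#2+#5+#6: duration 21, value 131
- #1+#3+#6: duration 25, value 122
- #2+#3+#5+#6: duration 26, value 134
- #1+#2+#3: duration 26, value 126
Minimum duration: 21 min.

21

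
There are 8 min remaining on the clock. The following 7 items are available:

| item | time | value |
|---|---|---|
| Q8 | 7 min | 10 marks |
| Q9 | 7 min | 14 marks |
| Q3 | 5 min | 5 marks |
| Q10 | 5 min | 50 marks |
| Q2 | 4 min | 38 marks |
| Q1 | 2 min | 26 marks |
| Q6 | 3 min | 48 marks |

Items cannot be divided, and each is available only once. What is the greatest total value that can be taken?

98 marks

Check high-value combinations within 8 min:
- Q10+Q6: time 5+3=8, value 50+48=98
- Q2+Q6: time 4+3=7, value 38+48=86
- Q10+Q1: time 5+2=7, value 50+26=76
- Q1+Q6: time 2+3=5, value 26+48=74
Best: 98 marks.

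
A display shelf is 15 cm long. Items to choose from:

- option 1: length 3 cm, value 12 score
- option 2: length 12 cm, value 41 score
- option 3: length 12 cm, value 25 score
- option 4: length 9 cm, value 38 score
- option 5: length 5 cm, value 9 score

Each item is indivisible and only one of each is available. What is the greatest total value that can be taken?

53 score

Check high-value combinations within 15 cm:
- option 1+option 2: length 3+12=15, value 12+41=53
- option 1+option 4: length 3+9=12, value 12+38=50
- option 4+option 5: length 9+5=14, value 38+9=47
- option 2: length 12, value 41
Best: 53 score.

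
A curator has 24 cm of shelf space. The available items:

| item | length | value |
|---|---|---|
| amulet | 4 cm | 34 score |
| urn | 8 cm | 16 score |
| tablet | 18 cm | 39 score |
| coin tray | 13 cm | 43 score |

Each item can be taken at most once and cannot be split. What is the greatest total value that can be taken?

Check high-value combinations within 24 cm:
- amulet+coin tray: length 4+13=17, value 34+43=77
- amulet+tablet: length 4+18=22, value 34+39=73
- urn+coin tray: length 8+13=21, value 16+43=59
- amulet+urn: length 4+8=12, value 34+16=50
- coin tray: length 13, value 43
Best: 77 score.

77 score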